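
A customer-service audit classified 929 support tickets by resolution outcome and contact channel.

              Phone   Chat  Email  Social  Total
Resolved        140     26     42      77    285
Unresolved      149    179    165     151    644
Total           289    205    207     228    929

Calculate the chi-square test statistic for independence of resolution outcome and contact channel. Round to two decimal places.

85.63

Grand total N = 929.
Expected counts (row total × column total / N):
  Resolved, Phone: 285×289/929 = 88.660
  Resolved, Chat: 285×205/929 = 62.890
  Resolved, Email: 285×207/929 = 63.504
  Resolved, Social: 285×228/929 = 69.946
  Unresolved, Phone: 644×289/929 = 200.340
  Unresolved, Chat: 644×205/929 = 142.110
  Unresolved, Email: 644×207/929 = 143.496
  Unresolved, Social: 644×228/929 = 158.054
Contributions (O − E)²/E:
  (140 − 88.660)²/88.660 = 29.7293
  (26 − 62.890)²/62.890 = 21.6389
  (42 − 63.504)²/63.504 = 7.2818
  (77 − 69.946)²/69.946 = 0.7114
  (149 − 200.340)²/200.340 = 13.1566
  (179 − 142.110)²/142.110 = 9.5762
  (165 − 143.496)²/143.496 = 3.2225
  (151 − 158.054)²/158.054 = 0.3148
χ² = 29.7293 + 21.6389 + 7.2818 + 0.7114 + 13.1566 + 9.5762 + 3.2225 + 0.3148 = 85.63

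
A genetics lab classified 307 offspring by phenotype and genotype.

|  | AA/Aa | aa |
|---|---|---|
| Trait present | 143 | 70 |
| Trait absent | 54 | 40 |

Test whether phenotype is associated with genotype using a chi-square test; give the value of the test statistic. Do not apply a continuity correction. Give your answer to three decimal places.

2.663

Row totals: 213, 94. Column totals: 197, 110. Grand total N = 307.
Expected counts (row total × column total / N):
  Trait present, AA/Aa: 213×197/307 = 136.6808
  Trait present, aa: 213×110/307 = 76.3192
  Trait absent, AA/Aa: 94×197/307 = 60.3192
  Trait absent, aa: 94×110/307 = 33.6808
Contributions (O − E)²/E:
  (143 − 136.6808)²/136.6808 = 0.2922
  (70 − 76.3192)²/76.3192 = 0.5232
  (54 − 60.3192)²/60.3192 = 0.6620
  (40 − 33.6808)²/33.6808 = 1.1856
χ² = 0.2922 + 0.5232 + 0.6620 + 1.1856 = 2.663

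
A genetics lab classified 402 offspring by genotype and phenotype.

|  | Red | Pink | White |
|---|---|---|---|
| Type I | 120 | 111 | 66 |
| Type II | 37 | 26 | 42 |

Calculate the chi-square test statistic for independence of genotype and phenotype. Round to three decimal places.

Row totals: 297, 105. Column totals: 157, 137, 108. Grand total N = 402.
Expected counts (row total × column total / N):
  Type I, Red: 297×157/402 = 115.9925
  Type I, Pink: 297×137/402 = 101.2164
  Type I, White: 297×108/402 = 79.7910
  Type II, Red: 105×157/402 = 41.0075
  Type II, Pink: 105×137/402 = 35.7836
  Type II, White: 105×108/402 = 28.2090
Contributions (O − E)²/E:
  (120 − 115.9925)²/115.9925 = 0.1385
  (111 − 101.2164)²/101.2164 = 0.9457
  (66 − 79.7910)²/79.7910 = 2.3836
  (37 − 41.0075)²/41.0075 = 0.3916
  (26 − 35.7836)²/35.7836 = 2.6749
  (42 − 28.2090)²/28.2090 = 6.7422
χ² = 0.1385 + 0.9457 + 2.3836 + 0.3916 + 2.6749 + 6.7422 = 13.277

13.277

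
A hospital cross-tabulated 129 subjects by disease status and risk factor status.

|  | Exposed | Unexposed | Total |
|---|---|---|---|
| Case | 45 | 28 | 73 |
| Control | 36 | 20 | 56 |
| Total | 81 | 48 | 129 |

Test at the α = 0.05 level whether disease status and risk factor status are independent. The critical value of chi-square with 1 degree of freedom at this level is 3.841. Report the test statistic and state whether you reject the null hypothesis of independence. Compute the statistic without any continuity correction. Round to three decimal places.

0.095; fail to reject H₀

Grand total N = 129.
Expected counts (row total × column total / N):
  Case, Exposed: 73×81/129 = 45.8372
  Case, Unexposed: 73×48/129 = 27.1628
  Control, Exposed: 56×81/129 = 35.1628
  Control, Unexposed: 56×48/129 = 20.8372
Contributions (O − E)²/E:
  (45 − 45.8372)²/45.8372 = 0.0153
  (28 − 27.1628)²/27.1628 = 0.0258
  (36 − 35.1628)²/35.1628 = 0.0199
  (20 − 20.8372)²/20.8372 = 0.0336
χ² = 0.0153 + 0.0258 + 0.0199 + 0.0336 = 0.095
df = (2−1)(2−1) = 1. Since 0.095 < 3.841, fail to reject the null hypothesis of independence at α = 0.05.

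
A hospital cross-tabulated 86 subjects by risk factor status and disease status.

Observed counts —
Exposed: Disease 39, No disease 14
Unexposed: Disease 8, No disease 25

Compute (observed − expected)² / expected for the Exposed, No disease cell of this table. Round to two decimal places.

4.19

Row total (Exposed) = 53; column total (No disease) = 39; N = 86.
Expected count E = 53 × 39 / 86 = 24.035.
Contribution = (O − E)²/E = (14 − 24.035)² / 24.035 = 4.19.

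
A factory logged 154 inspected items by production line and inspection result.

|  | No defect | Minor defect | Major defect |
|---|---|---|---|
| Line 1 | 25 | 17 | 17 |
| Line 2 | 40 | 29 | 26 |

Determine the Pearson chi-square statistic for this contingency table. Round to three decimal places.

0.064

Row totals: 59, 95. Column totals: 65, 46, 43. Grand total N = 154.
Expected counts (row total × column total / N):
  Line 1, No defect: 59×65/154 = 24.9026
  Line 1, Minor defect: 59×46/154 = 17.6234
  Line 1, Major defect: 59×43/154 = 16.4740
  Line 2, No defect: 95×65/154 = 40.0974
  Line 2, Minor defect: 95×46/154 = 28.3766
  Line 2, Major defect: 95×43/154 = 26.5260
Contributions (O − E)²/E:
  (25 − 24.9026)²/24.9026 = 0.0004
  (17 − 17.6234)²/17.6234 = 0.0221
  (17 − 16.4740)²/16.4740 = 0.0168
  (40 − 40.0974)²/40.0974 = 0.0002
  (29 − 28.3766)²/28.3766 = 0.0137
  (26 − 26.5260)²/26.5260 = 0.0104
χ² = 0.0004 + 0.0221 + 0.0168 + 0.0002 + 0.0137 + 0.0104 = 0.064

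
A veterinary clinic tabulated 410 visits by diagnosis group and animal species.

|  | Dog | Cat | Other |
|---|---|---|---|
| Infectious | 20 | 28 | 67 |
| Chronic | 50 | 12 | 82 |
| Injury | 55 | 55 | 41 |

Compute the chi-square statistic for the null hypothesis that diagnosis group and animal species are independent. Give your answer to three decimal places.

53.276

Row totals: 115, 144, 151. Column totals: 125, 95, 190. Grand total N = 410.
Expected counts (row total × column total / N):
  Infectious, Dog: 115×125/410 = 35.0610
  Infectious, Cat: 115×95/410 = 26.6463
  Infectious, Other: 115×190/410 = 53.2927
  Chronic, Dog: 144×125/410 = 43.9024
  Chronic, Cat: 144×95/410 = 33.3659
  Chronic, Other: 144×190/410 = 66.7317
  Injury, Dog: 151×125/410 = 46.0366
  Injury, Cat: 151×95/410 = 34.9878
  Injury, Other: 151×190/410 = 69.9756
Contributions (O − E)²/E:
  (20 − 35.0610)²/35.0610 = 6.4697
  (28 − 26.6463)²/26.6463 = 0.0688
  (67 − 53.2927)²/53.2927 = 3.5256
  (50 − 43.9024)²/43.9024 = 0.8469
  (12 − 33.3659)²/33.3659 = 13.6817
  (82 − 66.7317)²/66.7317 = 3.4934
  (55 − 46.0366)²/46.0366 = 1.7452
  (55 − 34.9878)²/34.9878 = 11.4465
  (41 − 69.9756)²/69.9756 = 11.9983
χ² = 6.4697 + 0.0688 + 3.5256 + 0.8469 + 13.6817 + 3.4934 + 1.7452 + 11.4465 + 11.9983 = 53.276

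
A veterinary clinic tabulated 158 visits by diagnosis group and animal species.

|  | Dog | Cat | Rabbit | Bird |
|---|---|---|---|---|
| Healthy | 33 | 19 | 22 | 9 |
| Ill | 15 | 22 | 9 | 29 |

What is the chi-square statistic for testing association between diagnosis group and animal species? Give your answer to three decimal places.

Row totals: 83, 75. Column totals: 48, 41, 31, 38. Grand total N = 158.
Expected counts (row total × column total / N):
  Healthy, Dog: 83×48/158 = 25.2152
  Healthy, Cat: 83×41/158 = 21.5380
  Healthy, Rabbit: 83×31/158 = 16.2848
  Healthy, Bird: 83×38/158 = 19.9620
  Ill, Dog: 75×48/158 = 22.7848
  Ill, Cat: 75×41/158 = 19.4620
  Ill, Rabbit: 75×31/158 = 14.7152
  Ill, Bird: 75×38/158 = 18.0380
Contributions (O − E)²/E:
  (33 − 25.2152)²/25.2152 = 2.4034
  (19 − 21.5380)²/21.5380 = 0.2991
  (22 − 16.2848)²/16.2848 = 2.0058
  (9 − 19.9620)²/19.9620 = 6.0197
  (15 − 22.7848)²/22.7848 = 2.6598
  (22 − 19.4620)²/19.4620 = 0.3310
  (9 − 14.7152)²/14.7152 = 2.2197
  (29 − 18.0380)²/18.0380 = 6.6618
χ² = 2.4034 + 0.2991 + 2.0058 + 6.0197 + 2.6598 + 0.3310 + 2.2197 + 6.6618 = 22.600

22.600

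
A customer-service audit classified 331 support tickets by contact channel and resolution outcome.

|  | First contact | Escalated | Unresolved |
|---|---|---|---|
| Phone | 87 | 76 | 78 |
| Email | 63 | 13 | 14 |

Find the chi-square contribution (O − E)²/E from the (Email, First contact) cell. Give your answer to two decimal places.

12.10

Row total (Email) = 90; column total (First contact) = 150; N = 331.
Expected count E = 90 × 150 / 331 = 40.785.
Contribution = (O − E)²/E = (63 − 40.785)² / 40.785 = 12.10.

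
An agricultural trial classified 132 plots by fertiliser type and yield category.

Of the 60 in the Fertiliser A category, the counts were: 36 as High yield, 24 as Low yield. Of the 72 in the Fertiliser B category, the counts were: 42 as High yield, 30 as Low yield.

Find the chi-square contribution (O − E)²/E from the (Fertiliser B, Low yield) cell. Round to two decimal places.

0.01

Row total (Fertiliser B) = 72; column total (Low yield) = 54; N = 132.
Expected count E = 72 × 54 / 132 = 29.455.
Contribution = (O − E)²/E = (30 − 29.455)² / 29.455 = 0.01.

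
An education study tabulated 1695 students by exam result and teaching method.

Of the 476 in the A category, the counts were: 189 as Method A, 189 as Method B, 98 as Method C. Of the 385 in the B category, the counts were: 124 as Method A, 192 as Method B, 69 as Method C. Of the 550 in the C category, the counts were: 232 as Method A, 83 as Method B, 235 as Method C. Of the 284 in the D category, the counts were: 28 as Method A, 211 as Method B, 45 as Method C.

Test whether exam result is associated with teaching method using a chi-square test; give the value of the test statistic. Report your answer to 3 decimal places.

Row totals: 476, 385, 550, 284. Column totals: 573, 675, 447. Grand total N = 1695.
Expected counts (row total × column total / N):
  A, Method A: 476×573/1695 = 160.9133
  A, Method B: 476×675/1695 = 189.5575
  A, Method C: 476×447/1695 = 125.5292
  B, Method A: 385×573/1695 = 130.1504
  B, Method B: 385×675/1695 = 153.3186
  B, Method C: 385×447/1695 = 101.5310
  C, Method A: 550×573/1695 = 185.9292
  C, Method B: 550×675/1695 = 219.0265
  C, Method C: 550×447/1695 = 145.0442
  D, Method A: 284×573/1695 = 96.0071
  D, Method B: 284×675/1695 = 113.0973
  D, Method C: 284×447/1695 = 74.8956
Contributions (O − E)²/E:
  (189 − 160.9133)²/160.9133 = 4.9024
  (189 − 189.5575)²/189.5575 = 0.0016
  (98 − 125.5292)²/125.5292 = 6.0373
  (124 − 130.1504)²/130.1504 = 0.2906
  (192 − 153.3186)²/153.3186 = 9.7591
  (69 − 101.5310)²/101.5310 = 10.4231
  (232 − 185.9292)²/185.9292 = 11.4157
  (83 − 219.0265)²/219.0265 = 84.4793
  (235 − 145.0442)²/145.0442 = 55.7902
  (28 − 96.0071)²/96.0071 = 48.1732
  (211 − 113.0973)²/113.0973 = 84.7495
  (45 − 74.8956)²/74.8956 = 11.9332
χ² = 4.9024 + 0.0016 + 6.0373 + 0.2906 + 9.7591 + 10.4231 + 11.4157 + 84.4793 + 55.7902 + 48.1732 + 84.7495 + 11.9332 = 327.955

327.955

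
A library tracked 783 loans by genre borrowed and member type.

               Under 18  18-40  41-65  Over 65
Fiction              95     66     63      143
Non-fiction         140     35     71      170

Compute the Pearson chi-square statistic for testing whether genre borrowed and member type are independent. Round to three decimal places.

17.942

Row totals: 367, 416. Column totals: 235, 101, 134, 313. Grand total N = 783.
Expected counts (row total × column total / N):
  Fiction, Under 18: 367×235/783 = 110.1469
  Fiction, 18-40: 367×101/783 = 47.3397
  Fiction, 41-65: 367×134/783 = 62.8072
  Fiction, Over 65: 367×313/783 = 146.7063
  Non-fiction, Under 18: 416×235/783 = 124.8531
  Non-fiction, 18-40: 416×101/783 = 53.6603
  Non-fiction, 41-65: 416×134/783 = 71.1928
  Non-fiction, Over 65: 416×313/783 = 166.2937
Contributions (O − E)²/E:
  (95 − 110.1469)²/110.1469 = 2.0829
  (66 − 47.3397)²/47.3397 = 7.3555
  (63 − 62.8072)²/62.8072 = 0.0006
  (143 − 146.7063)²/146.7063 = 0.0936
  (140 − 124.8531)²/124.8531 = 1.8376
  (35 − 53.6603)²/53.6603 = 6.4891
  (71 − 71.1928)²/71.1928 = 0.0005
  (170 − 166.2937)²/166.2937 = 0.0826
χ² = 2.0829 + 7.3555 + 0.0006 + 0.0936 + 1.8376 + 6.4891 + 0.0005 + 0.0826 = 17.942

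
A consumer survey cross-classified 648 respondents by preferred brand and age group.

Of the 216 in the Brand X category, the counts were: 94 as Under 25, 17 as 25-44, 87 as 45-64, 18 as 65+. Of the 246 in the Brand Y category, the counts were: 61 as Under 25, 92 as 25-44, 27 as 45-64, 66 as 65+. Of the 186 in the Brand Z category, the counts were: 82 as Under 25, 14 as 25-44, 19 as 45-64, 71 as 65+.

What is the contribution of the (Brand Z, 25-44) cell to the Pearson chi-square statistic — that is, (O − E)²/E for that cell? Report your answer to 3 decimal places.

12.857

Row total (Brand Z) = 186; column total (25-44) = 123; N = 648.
Expected count E = 186 × 123 / 648 = 35.305556.
Contribution = (O − E)²/E = (14 − 35.305556)² / 35.305556 = 12.857.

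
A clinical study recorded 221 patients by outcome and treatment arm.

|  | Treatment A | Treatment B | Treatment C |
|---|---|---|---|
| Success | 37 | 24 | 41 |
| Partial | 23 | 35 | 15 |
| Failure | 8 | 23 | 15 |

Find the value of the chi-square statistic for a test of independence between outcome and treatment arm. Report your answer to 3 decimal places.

Row totals: 102, 73, 46. Column totals: 68, 82, 71. Grand total N = 221.
Expected counts (row total × column total / N):
  Success, Treatment A: 102×68/221 = 31.3846
  Success, Treatment B: 102×82/221 = 37.8462
  Success, Treatment C: 102×71/221 = 32.7692
  Partial, Treatment A: 73×68/221 = 22.4615
  Partial, Treatment B: 73×82/221 = 27.0860
  Partial, Treatment C: 73×71/221 = 23.4525
  Failure, Treatment A: 46×68/221 = 14.1538
  Failure, Treatment B: 46×82/221 = 17.0679
  Failure, Treatment C: 46×71/221 = 14.7783
Contributions (O − E)²/E:
  (37 − 31.3846)²/31.3846 = 1.0047
  (24 − 37.8462)²/37.8462 = 5.0657
  (41 − 32.7692)²/32.7692 = 2.0674
  (23 − 22.4615)²/22.4615 = 0.0129
  (35 − 27.0860)²/27.0860 = 2.3123
  (15 − 23.4525)²/23.4525 = 3.0464
  (8 − 14.1538)²/14.1538 = 2.6756
  (23 − 17.0679)²/17.0679 = 2.0618
  (15 − 14.7783)²/14.7783 = 0.0033
χ² = 1.0047 + 5.0657 + 2.0674 + 0.0129 + 2.3123 + 3.0464 + 2.6756 + 2.0618 + 0.0033 = 18.250

18.250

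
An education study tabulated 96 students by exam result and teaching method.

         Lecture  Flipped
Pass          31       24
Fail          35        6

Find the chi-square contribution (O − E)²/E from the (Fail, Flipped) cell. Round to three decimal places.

3.622

Row total (Fail) = 41; column total (Flipped) = 30; N = 96.
Expected count E = 41 × 30 / 96 = 12.8125.
Contribution = (O − E)²/E = (6 − 12.8125)² / 12.8125 = 3.622.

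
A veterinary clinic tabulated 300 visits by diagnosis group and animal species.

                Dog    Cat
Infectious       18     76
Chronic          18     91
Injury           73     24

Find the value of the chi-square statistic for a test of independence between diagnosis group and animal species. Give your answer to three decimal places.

94.042

Row totals: 94, 109, 97. Column totals: 109, 191. Grand total N = 300.
Expected counts (row total × column total / N):
  Infectious, Dog: 94×109/300 = 34.1533
  Infectious, Cat: 94×191/300 = 59.8467
  Chronic, Dog: 109×109/300 = 39.6033
  Chronic, Cat: 109×191/300 = 69.3967
  Injury, Dog: 97×109/300 = 35.2433
  Injury, Cat: 97×191/300 = 61.7567
Contributions (O − E)²/E:
  (18 − 34.1533)²/34.1533 = 7.6399
  (76 − 59.8467)²/59.8467 = 4.3600
  (18 − 39.6033)²/39.6033 = 11.7844
  (91 − 69.3967)²/69.3967 = 6.7251
  (73 − 35.2433)²/35.2433 = 40.4493
  (24 − 61.7567)²/61.7567 = 23.0836
χ² = 7.6399 + 4.3600 + 11.7844 + 6.7251 + 40.4493 + 23.0836 = 94.042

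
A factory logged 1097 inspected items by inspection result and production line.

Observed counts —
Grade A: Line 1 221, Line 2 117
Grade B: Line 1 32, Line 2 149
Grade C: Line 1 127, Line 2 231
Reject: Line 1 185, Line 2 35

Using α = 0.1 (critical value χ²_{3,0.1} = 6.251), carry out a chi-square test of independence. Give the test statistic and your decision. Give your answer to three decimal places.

239.339; reject H₀

Row totals: 338, 181, 358, 220. Column totals: 565, 532. Grand total N = 1097.
Expected counts (row total × column total / N):
  Grade A, Line 1: 338×565/1097 = 174.0839
  Grade A, Line 2: 338×532/1097 = 163.9161
  Grade B, Line 1: 181×565/1097 = 93.2224
  Grade B, Line 2: 181×532/1097 = 87.7776
  Grade C, Line 1: 358×565/1097 = 184.3847
  Grade C, Line 2: 358×532/1097 = 173.6153
  Reject, Line 1: 220×565/1097 = 113.3090
  Reject, Line 2: 220×532/1097 = 106.6910
Contributions (O − E)²/E:
  (221 − 174.0839)²/174.0839 = 12.6440
  (117 − 163.9161)²/163.9161 = 13.4283
  (32 − 93.2224)²/93.2224 = 40.2069
  (149 − 87.7776)²/87.7776 = 42.7009
  (127 − 184.3847)²/184.3847 = 17.8594
  (231 − 173.6153)²/173.6153 = 18.9672
  (185 − 113.3090)²/113.3090 = 45.3591
  (35 − 106.6910)²/106.6910 = 48.1728
χ² = 12.6440 + 13.4283 + 40.2069 + 42.7009 + 17.8594 + 18.9672 + 45.3591 + 48.1728 = 239.339
df = (4−1)(2−1) = 3. Since 239.339 > 6.251, reject the null hypothesis of independence at α = 0.1.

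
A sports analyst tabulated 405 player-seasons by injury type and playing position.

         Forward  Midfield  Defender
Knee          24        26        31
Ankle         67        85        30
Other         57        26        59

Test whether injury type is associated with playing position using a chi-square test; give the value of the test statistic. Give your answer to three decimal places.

Row totals: 81, 182, 142. Column totals: 148, 137, 120. Grand total N = 405.
Expected counts (row total × column total / N):
  Knee, Forward: 81×148/405 = 29.6000
  Knee, Midfield: 81×137/405 = 27.4000
  Knee, Defender: 81×120/405 = 24.0000
  Ankle, Forward: 182×148/405 = 66.5086
  Ankle, Midfield: 182×137/405 = 61.5654
  Ankle, Defender: 182×120/405 = 53.9259
  Other, Forward: 142×148/405 = 51.8914
  Other, Midfield: 142×137/405 = 48.0346
  Other, Defender: 142×120/405 = 42.0741
Contributions (O − E)²/E:
  (24 − 29.6000)²/29.6000 = 1.0595
  (26 − 27.4000)²/27.4000 = 0.0715
  (31 − 24.0000)²/24.0000 = 2.0417
  (67 − 66.5086)²/66.5086 = 0.0036
  (85 − 61.5654)²/61.5654 = 8.9203
  (30 − 53.9259)²/53.9259 = 10.6155
  (57 − 51.8914)²/51.8914 = 0.5029
  (26 − 48.0346)²/48.0346 = 10.1078
  (59 − 42.0741)²/42.0741 = 6.8091
χ² = 1.0595 + 0.0715 + 2.0417 + 0.0036 + 8.9203 + 10.6155 + 0.5029 + 10.1078 + 6.8091 = 40.132

40.132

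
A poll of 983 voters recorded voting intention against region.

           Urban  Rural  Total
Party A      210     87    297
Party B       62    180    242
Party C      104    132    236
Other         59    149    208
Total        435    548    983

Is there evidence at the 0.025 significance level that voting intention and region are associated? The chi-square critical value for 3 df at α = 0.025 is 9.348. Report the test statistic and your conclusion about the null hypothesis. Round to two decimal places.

Grand total N = 983.
Expected counts (row total × column total / N):
  Party A, Urban: 297×435/983 = 131.429
  Party A, Rural: 297×548/983 = 165.571
  Party B, Urban: 242×435/983 = 107.091
  Party B, Rural: 242×548/983 = 134.909
  Party C, Urban: 236×435/983 = 104.435
  Party C, Rural: 236×548/983 = 131.565
  Other, Urban: 208×435/983 = 92.045
  Other, Rural: 208×548/983 = 115.955
Contributions (O − E)²/E:
  (210 − 131.429)²/131.429 = 46.9714
  (87 − 165.571)²/165.571 = 37.2855
  (62 − 107.091)²/107.091 = 18.9857
  (180 − 134.909)²/134.909 = 15.0709
  (104 − 104.435)²/104.435 = 0.0018
  (132 − 131.565)²/131.565 = 0.0014
  (59 − 92.045)²/92.045 = 11.8635
  (149 − 115.955)²/115.955 = 9.4172
χ² = 46.9714 + 37.2855 + 18.9857 + 15.0709 + 0.0018 + 0.0014 + 11.8635 + 9.4172 = 139.60
df = (4−1)(2−1) = 3. Since 139.60 > 9.348, reject the null hypothesis of independence at α = 0.025.

139.60; reject H₀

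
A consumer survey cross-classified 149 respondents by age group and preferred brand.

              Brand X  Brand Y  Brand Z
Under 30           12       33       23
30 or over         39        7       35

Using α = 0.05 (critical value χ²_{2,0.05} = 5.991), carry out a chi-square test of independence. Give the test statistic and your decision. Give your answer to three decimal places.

32.792; reject H₀

Row totals: 68, 81. Column totals: 51, 40, 58. Grand total N = 149.
Expected counts (row total × column total / N):
  Under 30, Brand X: 68×51/149 = 23.2752
  Under 30, Brand Y: 68×40/149 = 18.2550
  Under 30, Brand Z: 68×58/149 = 26.4698
  30 or over, Brand X: 81×51/149 = 27.7248
  30 or over, Brand Y: 81×40/149 = 21.7450
  30 or over, Brand Z: 81×58/149 = 31.5302
Contributions (O − E)²/E:
  (12 − 23.2752)²/23.2752 = 5.4620
  (33 − 18.2550)²/18.2550 = 11.9099
  (23 − 26.4698)²/26.4698 = 0.4548
  (39 − 27.7248)²/27.7248 = 4.5854
  (7 − 21.7450)²/21.7450 = 9.9984
  (35 − 31.5302)²/31.5302 = 0.3818
χ² = 5.4620 + 11.9099 + 0.4548 + 4.5854 + 9.9984 + 0.3818 = 32.792
df = (2−1)(3−1) = 2. Since 32.792 > 5.991, reject the null hypothesis of independence at α = 0.05.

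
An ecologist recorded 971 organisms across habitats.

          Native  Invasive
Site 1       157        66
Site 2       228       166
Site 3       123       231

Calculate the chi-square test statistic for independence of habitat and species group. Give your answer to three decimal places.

Row totals: 223, 394, 354. Column totals: 508, 463. Grand total N = 971.
Expected counts (row total × column total / N):
  Site 1, Native: 223×508/971 = 116.6674
  Site 1, Invasive: 223×463/971 = 106.3326
  Site 2, Native: 394×508/971 = 206.1298
  Site 2, Invasive: 394×463/971 = 187.8702
  Site 3, Native: 354×508/971 = 185.2029
  Site 3, Invasive: 354×463/971 = 168.7971
Contributions (O − E)²/E:
  (157 − 116.6674)²/116.6674 = 13.9432
  (66 − 106.3326)²/106.3326 = 15.2984
  (228 − 206.1298)²/206.1298 = 2.3204
  (166 − 187.8702)²/187.8702 = 2.5459
  (123 − 185.2029)²/185.2029 = 20.8917
  (231 − 168.7971)²/168.7971 = 22.9222
χ² = 13.9432 + 15.2984 + 2.3204 + 2.5459 + 20.8917 + 22.9222 = 77.922

77.922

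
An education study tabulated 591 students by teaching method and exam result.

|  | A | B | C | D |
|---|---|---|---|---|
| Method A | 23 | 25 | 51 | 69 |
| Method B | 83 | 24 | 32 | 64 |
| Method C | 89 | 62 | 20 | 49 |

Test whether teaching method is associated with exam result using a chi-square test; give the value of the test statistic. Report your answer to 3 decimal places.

Row totals: 168, 203, 220. Column totals: 195, 111, 103, 182. Grand total N = 591.
Expected counts (row total × column total / N):
  Method A, A: 168×195/591 = 55.4315
  Method A, B: 168×111/591 = 31.5533
  Method A, C: 168×103/591 = 29.2792
  Method A, D: 168×182/591 = 51.7360
  Method B, A: 203×195/591 = 66.9797
  Method B, B: 203×111/591 = 38.1269
  Method B, C: 203×103/591 = 35.3790
  Method B, D: 203×182/591 = 62.5144
  Method C, A: 220×195/591 = 72.5888
  Method C, B: 220×111/591 = 41.3198
  Method C, C: 220×103/591 = 38.3418
  Method C, D: 220×182/591 = 67.7496
Contributions (O − E)²/E:
  (23 − 55.4315)²/55.4315 = 18.9748
  (25 − 31.5533)²/31.5533 = 1.3611
  (51 − 29.2792)²/29.2792 = 16.1136
  (69 − 51.7360)²/51.7360 = 5.7609
  (83 − 66.9797)²/66.9797 = 3.8318
  (24 − 38.1269)²/38.1269 = 5.2343
  (32 − 35.3790)²/35.3790 = 0.3227
  (64 − 62.5144)²/62.5144 = 0.0353
  (89 − 72.5888)²/72.5888 = 3.7103
  (62 − 41.3198)²/41.3198 = 10.3503
  (20 − 38.3418)²/38.3418 = 8.7743
  (49 − 67.7496)²/67.7496 = 5.1889
χ² = 18.9748 + 1.3611 + 16.1136 + 5.7609 + 3.8318 + 5.2343 + 0.3227 + 0.0353 + 3.7103 + 10.3503 + 8.7743 + 5.1889 = 79.658

79.658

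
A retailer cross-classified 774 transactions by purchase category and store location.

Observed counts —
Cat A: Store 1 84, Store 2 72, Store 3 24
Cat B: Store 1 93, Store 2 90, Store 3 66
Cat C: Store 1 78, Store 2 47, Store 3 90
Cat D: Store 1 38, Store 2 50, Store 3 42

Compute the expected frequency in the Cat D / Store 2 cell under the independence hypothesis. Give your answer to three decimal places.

Row total (Cat D) = 130; column total (Store 2) = 259; grand total N = 774.
Expected count = (row total × column total) / N = 130 × 259 / 774 = 43.501.

43.501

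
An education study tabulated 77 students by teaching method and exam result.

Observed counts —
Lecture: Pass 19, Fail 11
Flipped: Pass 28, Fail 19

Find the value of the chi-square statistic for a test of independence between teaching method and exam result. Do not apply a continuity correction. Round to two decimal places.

Row totals: 30, 47. Column totals: 47, 30. Grand total N = 77.
Expected counts (row total × column total / N):
  Lecture, Pass: 30×47/77 = 18.312
  Lecture, Fail: 30×30/77 = 11.688
  Flipped, Pass: 47×47/77 = 28.688
  Flipped, Fail: 47×30/77 = 18.312
Contributions (O − E)²/E:
  (19 − 18.312)²/18.312 = 0.0258
  (11 − 11.688)²/11.688 = 0.0405
  (28 − 28.688)²/28.688 = 0.0165
  (19 − 18.312)²/18.312 = 0.0258
χ² = 0.0258 + 0.0405 + 0.0165 + 0.0258 = 0.11

0.11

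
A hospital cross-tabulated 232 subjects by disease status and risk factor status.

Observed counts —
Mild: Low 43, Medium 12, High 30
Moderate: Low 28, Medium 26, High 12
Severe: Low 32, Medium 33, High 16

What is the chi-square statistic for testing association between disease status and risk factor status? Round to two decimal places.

18.89

Row totals: 85, 66, 81. Column totals: 103, 71, 58. Grand total N = 232.
Expected counts (row total × column total / N):
  Mild, Low: 85×103/232 = 37.737
  Mild, Medium: 85×71/232 = 26.013
  Mild, High: 85×58/232 = 21.250
  Moderate, Low: 66×103/232 = 29.302
  Moderate, Medium: 66×71/232 = 20.198
  Moderate, High: 66×58/232 = 16.500
  Severe, Low: 81×103/232 = 35.961
  Severe, Medium: 81×71/232 = 24.789
  Severe, High: 81×58/232 = 20.250
Contributions (O − E)²/E:
  (43 − 37.737)²/37.737 = 0.7340
  (12 − 26.013)²/26.013 = 7.5487
  (30 − 21.250)²/21.250 = 3.6029
  (28 − 29.302)²/29.302 = 0.0579
  (26 − 20.198)²/20.198 = 1.6667
  (12 − 16.500)²/16.500 = 1.2273
  (32 − 35.961)²/35.961 = 0.4363
  (33 − 24.789)²/24.789 = 2.7198
  (16 − 20.250)²/20.250 = 0.8920
χ² = 0.7340 + 7.5487 + 3.6029 + 0.0579 + 1.6667 + 1.2273 + 0.4363 + 2.7198 + 0.8920 = 18.89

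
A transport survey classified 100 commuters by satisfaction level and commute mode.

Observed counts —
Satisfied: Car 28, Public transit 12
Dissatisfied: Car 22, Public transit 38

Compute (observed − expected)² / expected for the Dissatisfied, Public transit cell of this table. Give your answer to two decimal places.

2.13

Row total (Dissatisfied) = 60; column total (Public transit) = 50; N = 100.
Expected count E = 60 × 50 / 100 = 30.000.
Contribution = (O − E)²/E = (38 − 30.000)² / 30.000 = 2.13.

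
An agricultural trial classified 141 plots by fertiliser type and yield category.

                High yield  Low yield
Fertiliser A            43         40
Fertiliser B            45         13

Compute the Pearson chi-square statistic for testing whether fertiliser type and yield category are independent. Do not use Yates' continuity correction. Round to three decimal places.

9.672

Row totals: 83, 58. Column totals: 88, 53. Grand total N = 141.
Expected counts (row total × column total / N):
  Fertiliser A, High yield: 83×88/141 = 51.8014
  Fertiliser A, Low yield: 83×53/141 = 31.1986
  Fertiliser B, High yield: 58×88/141 = 36.1986
  Fertiliser B, Low yield: 58×53/141 = 21.8014
Contributions (O − E)²/E:
  (43 − 51.8014)²/51.8014 = 1.4954
  (40 − 31.1986)²/31.1986 = 2.4830
  (45 − 36.1986)²/36.1986 = 2.1400
  (13 − 21.8014)²/21.8014 = 3.5532
χ² = 1.4954 + 2.4830 + 2.1400 + 3.5532 = 9.672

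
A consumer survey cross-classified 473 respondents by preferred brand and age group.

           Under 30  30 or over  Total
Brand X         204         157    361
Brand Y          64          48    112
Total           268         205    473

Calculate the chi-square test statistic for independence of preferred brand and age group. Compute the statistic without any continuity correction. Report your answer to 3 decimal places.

0.014

Grand total N = 473.
Expected counts (row total × column total / N):
  Brand X, Under 30: 361×268/473 = 204.5412
  Brand X, 30 or over: 361×205/473 = 156.4588
  Brand Y, Under 30: 112×268/473 = 63.4588
  Brand Y, 30 or over: 112×205/473 = 48.5412
Contributions (O − E)²/E:
  (204 − 204.5412)²/204.5412 = 0.0014
  (157 − 156.4588)²/156.4588 = 0.0019
  (64 − 63.4588)²/63.4588 = 0.0046
  (48 − 48.5412)²/48.5412 = 0.0060
χ² = 0.0014 + 0.0019 + 0.0046 + 0.0060 = 0.014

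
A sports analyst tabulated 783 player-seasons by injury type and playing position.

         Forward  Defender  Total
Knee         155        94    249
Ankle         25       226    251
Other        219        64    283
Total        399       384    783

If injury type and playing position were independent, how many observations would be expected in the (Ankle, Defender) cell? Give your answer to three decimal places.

Row total (Ankle) = 251; column total (Defender) = 384; grand total N = 783.
Expected count = (row total × column total) / N = 251 × 384 / 783 = 123.096.

123.096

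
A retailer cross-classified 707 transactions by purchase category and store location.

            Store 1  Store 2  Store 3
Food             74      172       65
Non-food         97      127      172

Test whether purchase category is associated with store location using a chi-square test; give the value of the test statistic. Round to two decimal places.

Row totals: 311, 396. Column totals: 171, 299, 237. Grand total N = 707.
Expected counts (row total × column total / N):
  Food, Store 1: 311×171/707 = 75.221
  Food, Store 2: 311×299/707 = 131.526
  Food, Store 3: 311×237/707 = 104.253
  Non-food, Store 1: 396×171/707 = 95.779
  Non-food, Store 2: 396×299/707 = 167.474
  Non-food, Store 3: 396×237/707 = 132.747
Contributions (O − E)²/E:
  (74 − 75.221)²/75.221 = 0.0198
  (172 − 131.526)²/131.526 = 12.4549
  (65 − 104.253)²/104.253 = 14.7794
  (97 − 95.779)²/95.779 = 0.0156
  (127 − 167.474)²/167.474 = 9.7815
  (172 − 132.747)²/132.747 = 11.6070
χ² = 0.0198 + 12.4549 + 14.7794 + 0.0156 + 9.7815 + 11.6070 = 48.66

48.66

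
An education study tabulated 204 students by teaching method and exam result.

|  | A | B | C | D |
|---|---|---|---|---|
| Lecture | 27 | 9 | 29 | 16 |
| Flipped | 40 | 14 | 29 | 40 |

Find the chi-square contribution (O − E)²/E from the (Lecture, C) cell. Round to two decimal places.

Row total (Lecture) = 81; column total (C) = 58; N = 204.
Expected count E = 81 × 58 / 204 = 23.029.
Contribution = (O − E)²/E = (29 − 23.029)² / 23.029 = 1.55.

1.55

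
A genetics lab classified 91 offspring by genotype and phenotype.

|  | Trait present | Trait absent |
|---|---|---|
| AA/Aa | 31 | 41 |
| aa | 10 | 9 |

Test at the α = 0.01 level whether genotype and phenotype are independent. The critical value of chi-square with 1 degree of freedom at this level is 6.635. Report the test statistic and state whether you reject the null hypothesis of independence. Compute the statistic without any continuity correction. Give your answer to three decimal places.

0.557; fail to reject H₀

Row totals: 72, 19. Column totals: 41, 50. Grand total N = 91.
Expected counts (row total × column total / N):
  AA/Aa, Trait present: 72×41/91 = 32.4396
  AA/Aa, Trait absent: 72×50/91 = 39.5604
  aa, Trait present: 19×41/91 = 8.5604
  aa, Trait absent: 19×50/91 = 10.4396
Contributions (O − E)²/E:
  (31 − 32.4396)²/32.4396 = 0.0639
  (41 − 39.5604)²/39.5604 = 0.0524
  (10 − 8.5604)²/8.5604 = 0.2421
  (9 − 10.4396)²/10.4396 = 0.1985
χ² = 0.0639 + 0.0524 + 0.2421 + 0.1985 = 0.557
df = (2−1)(2−1) = 1. Since 0.557 < 6.635, fail to reject the null hypothesis of independence at α = 0.01.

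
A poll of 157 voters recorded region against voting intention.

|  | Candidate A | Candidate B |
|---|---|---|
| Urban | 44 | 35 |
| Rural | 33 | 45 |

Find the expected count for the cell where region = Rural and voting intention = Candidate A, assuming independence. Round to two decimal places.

38.25

Row total (Rural) = 78; column total (Candidate A) = 77; grand total N = 157.
Expected count = (row total × column total) / N = 78 × 77 / 157 = 38.25.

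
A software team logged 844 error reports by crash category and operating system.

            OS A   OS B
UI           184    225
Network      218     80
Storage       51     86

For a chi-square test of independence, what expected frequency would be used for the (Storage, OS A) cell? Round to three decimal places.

Row total (Storage) = 137; column total (OS A) = 453; grand total N = 844.
Expected count = (row total × column total) / N = 137 × 453 / 844 = 73.532.

73.532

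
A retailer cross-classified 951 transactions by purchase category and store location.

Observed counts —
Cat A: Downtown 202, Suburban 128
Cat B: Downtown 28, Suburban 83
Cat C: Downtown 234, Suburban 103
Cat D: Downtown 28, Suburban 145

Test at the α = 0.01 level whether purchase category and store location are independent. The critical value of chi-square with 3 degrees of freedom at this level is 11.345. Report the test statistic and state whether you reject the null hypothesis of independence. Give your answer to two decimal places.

172.96; reject H₀

Row totals: 330, 111, 337, 173. Column totals: 492, 459. Grand total N = 951.
Expected counts (row total × column total / N):
  Cat A, Downtown: 330×492/951 = 170.726
  Cat A, Suburban: 330×459/951 = 159.274
  Cat B, Downtown: 111×492/951 = 57.426
  Cat B, Suburban: 111×459/951 = 53.574
  Cat C, Downtown: 337×492/951 = 174.347
  Cat C, Suburban: 337×459/951 = 162.653
  Cat D, Downtown: 173×492/951 = 89.502
  Cat D, Suburban: 173×459/951 = 83.498
Contributions (O − E)²/E:
  (202 − 170.726)²/170.726 = 5.7288
  (128 − 159.274)²/159.274 = 6.1408
  (28 − 57.426)²/57.426 = 15.0784
  (83 − 53.574)²/53.574 = 16.1625
  (234 − 174.347)²/174.347 = 20.4103
  (103 − 162.653)²/162.653 = 21.8777
  (28 − 89.502)²/89.502 = 42.2616
  (145 − 83.498)²/83.498 = 45.3004
χ² = 5.7288 + 6.1408 + 15.0784 + 16.1625 + 20.4103 + 21.8777 + 42.2616 + 45.3004 = 172.96
df = (4−1)(2−1) = 3. Since 172.96 > 11.345, reject the null hypothesis of independence at α = 0.01.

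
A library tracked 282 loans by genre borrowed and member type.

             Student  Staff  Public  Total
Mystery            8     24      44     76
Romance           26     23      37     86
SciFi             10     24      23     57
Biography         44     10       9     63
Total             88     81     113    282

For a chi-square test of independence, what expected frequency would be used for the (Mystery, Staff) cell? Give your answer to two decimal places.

Row total (Mystery) = 76; column total (Staff) = 81; grand total N = 282.
Expected count = (row total × column total) / N = 76 × 81 / 282 = 21.83.

21.83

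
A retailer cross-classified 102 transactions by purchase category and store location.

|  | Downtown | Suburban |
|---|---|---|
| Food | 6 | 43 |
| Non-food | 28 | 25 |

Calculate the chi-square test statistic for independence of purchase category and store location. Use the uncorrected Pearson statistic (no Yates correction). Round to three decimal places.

18.872

Row totals: 49, 53. Column totals: 34, 68. Grand total N = 102.
Expected counts (row total × column total / N):
  Food, Downtown: 49×34/102 = 16.3333
  Food, Suburban: 49×68/102 = 32.6667
  Non-food, Downtown: 53×34/102 = 17.6667
  Non-food, Suburban: 53×68/102 = 35.3333
Contributions (O − E)²/E:
  (6 − 16.3333)²/16.3333 = 6.5374
  (43 − 32.6667)²/32.6667 = 3.2687
  (28 − 17.6667)²/17.6667 = 6.0440
  (25 − 35.3333)²/35.3333 = 3.0220
χ² = 6.5374 + 3.2687 + 6.0440 + 3.0220 = 18.872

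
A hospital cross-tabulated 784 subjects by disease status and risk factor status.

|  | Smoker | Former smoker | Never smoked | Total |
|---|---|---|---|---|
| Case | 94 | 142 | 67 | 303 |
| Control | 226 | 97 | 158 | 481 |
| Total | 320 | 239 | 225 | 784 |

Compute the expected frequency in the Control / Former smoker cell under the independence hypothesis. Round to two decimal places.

Row total (Control) = 481; column total (Former smoker) = 239; grand total N = 784.
Expected count = (row total × column total) / N = 481 × 239 / 784 = 146.63.

146.63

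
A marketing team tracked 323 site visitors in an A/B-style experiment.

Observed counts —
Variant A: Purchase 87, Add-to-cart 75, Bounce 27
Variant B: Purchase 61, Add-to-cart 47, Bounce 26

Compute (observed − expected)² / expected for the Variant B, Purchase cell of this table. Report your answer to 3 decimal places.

0.003

Row total (Variant B) = 134; column total (Purchase) = 148; N = 323.
Expected count E = 134 × 148 / 323 = 61.3994.
Contribution = (O − E)²/E = (61 − 61.3994)² / 61.3994 = 0.003.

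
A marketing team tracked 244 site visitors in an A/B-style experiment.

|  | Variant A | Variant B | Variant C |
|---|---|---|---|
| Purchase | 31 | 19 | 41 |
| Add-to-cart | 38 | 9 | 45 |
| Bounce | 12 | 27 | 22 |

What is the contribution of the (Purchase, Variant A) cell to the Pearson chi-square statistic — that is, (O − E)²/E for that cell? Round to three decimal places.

Row total (Purchase) = 91; column total (Variant A) = 81; N = 244.
Expected count E = 91 × 81 / 244 = 30.2090.
Contribution = (O − E)²/E = (31 − 30.2090)² / 30.2090 = 0.021.

0.021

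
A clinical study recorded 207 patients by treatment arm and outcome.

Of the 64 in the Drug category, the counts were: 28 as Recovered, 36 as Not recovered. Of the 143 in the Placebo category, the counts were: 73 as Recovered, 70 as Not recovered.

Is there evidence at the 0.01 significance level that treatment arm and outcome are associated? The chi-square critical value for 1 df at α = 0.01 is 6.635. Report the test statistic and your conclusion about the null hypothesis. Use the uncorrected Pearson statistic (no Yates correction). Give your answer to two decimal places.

Row totals: 64, 143. Column totals: 101, 106. Grand total N = 207.
Expected counts (row total × column total / N):
  Drug, Recovered: 64×101/207 = 31.227
  Drug, Not recovered: 64×106/207 = 32.773
  Placebo, Recovered: 143×101/207 = 69.773
  Placebo, Not recovered: 143×106/207 = 73.227
Contributions (O − E)²/E:
  (28 − 31.227)²/31.227 = 0.3335
  (36 − 32.773)²/32.773 = 0.3177
  (73 − 69.773)²/69.773 = 0.1492
  (70 − 73.227)²/73.227 = 0.1422
χ² = 0.3335 + 0.3177 + 0.1492 + 0.1422 = 0.94
df = (2−1)(2−1) = 1. Since 0.94 < 6.635, fail to reject the null hypothesis of independence at α = 0.01.

0.94; fail to reject H₀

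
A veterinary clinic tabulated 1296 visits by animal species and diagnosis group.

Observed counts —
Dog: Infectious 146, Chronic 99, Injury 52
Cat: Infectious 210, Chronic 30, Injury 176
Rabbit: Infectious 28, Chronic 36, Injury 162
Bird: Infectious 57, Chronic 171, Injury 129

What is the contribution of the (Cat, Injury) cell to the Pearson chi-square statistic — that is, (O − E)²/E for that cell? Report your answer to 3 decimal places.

0.531

Row total (Cat) = 416; column total (Injury) = 519; N = 1296.
Expected count E = 416 × 519 / 1296 = 166.59259.
Contribution = (O − E)²/E = (176 − 166.59259)² / 166.59259 = 0.531.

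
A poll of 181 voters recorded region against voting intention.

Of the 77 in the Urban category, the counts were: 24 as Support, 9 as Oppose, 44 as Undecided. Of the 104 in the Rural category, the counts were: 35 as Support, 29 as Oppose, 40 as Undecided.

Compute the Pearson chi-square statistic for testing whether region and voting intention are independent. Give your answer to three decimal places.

8.939

Row totals: 77, 104. Column totals: 59, 38, 84. Grand total N = 181.
Expected counts (row total × column total / N):
  Urban, Support: 77×59/181 = 25.0994
  Urban, Oppose: 77×38/181 = 16.1657
  Urban, Undecided: 77×84/181 = 35.7348
  Rural, Support: 104×59/181 = 33.9006
  Rural, Oppose: 104×38/181 = 21.8343
  Rural, Undecided: 104×84/181 = 48.2652
Contributions (O − E)²/E:
  (24 − 25.0994)²/25.0994 = 0.0482
  (9 − 16.1657)²/16.1657 = 3.1763
  (44 − 35.7348)²/35.7348 = 1.9117
  (35 − 33.9006)²/33.9006 = 0.0357
  (29 − 21.8343)²/21.8343 = 2.3517
  (40 − 48.2652)²/48.2652 = 1.4154
χ² = 0.0482 + 3.1763 + 1.9117 + 0.0357 + 2.3517 + 1.4154 = 8.939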